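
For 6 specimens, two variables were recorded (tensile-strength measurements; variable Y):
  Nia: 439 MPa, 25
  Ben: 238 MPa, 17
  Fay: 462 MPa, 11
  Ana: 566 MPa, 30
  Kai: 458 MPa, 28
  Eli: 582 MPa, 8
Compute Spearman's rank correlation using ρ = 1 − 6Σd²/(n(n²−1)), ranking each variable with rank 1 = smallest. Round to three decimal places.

Ranks of variable 1: 2, 1, 4, 5, 3, 6
Ranks of variable 2: 4, 3, 2, 6, 5, 1
d = r₁ − r₂: -2, -2, 2, -1, -2, 5
d²: 4, 4, 4, 1, 4, 25; Σd² = 42
ρ = 1 − 6·42/(6·35) = 1 − 252/210 = -0.200

-0.200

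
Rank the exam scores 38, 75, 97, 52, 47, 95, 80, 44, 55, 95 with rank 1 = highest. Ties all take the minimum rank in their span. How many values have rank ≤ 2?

3

Sorted (descending): 97, 95, 95, 80, 75, 55, 52, 47, 44, 38
The 2 values of 95 occupy positions 2–3 → each gets rank 2.
Ranks ≤ 2: {1, 2, 2} → 3 values.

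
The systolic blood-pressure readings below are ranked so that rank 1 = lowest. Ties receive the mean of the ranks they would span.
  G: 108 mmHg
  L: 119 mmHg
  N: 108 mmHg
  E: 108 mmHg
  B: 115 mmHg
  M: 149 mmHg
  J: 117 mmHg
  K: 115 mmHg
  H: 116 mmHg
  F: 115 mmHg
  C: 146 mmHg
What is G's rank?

2

Sorted (ascending): 108, 108, 108, 115, 115, 115, 116, 117, 119, 146, 149
The 3 values of 108 occupy positions 1–3 → average rank 2.
The 3 values of 115 occupy positions 4–6 → average rank 5.
G has value 108 mmHg → rank 2.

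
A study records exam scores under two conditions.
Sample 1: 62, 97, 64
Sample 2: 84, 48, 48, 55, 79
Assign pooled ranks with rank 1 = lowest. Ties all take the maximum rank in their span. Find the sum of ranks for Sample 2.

Sorted (ascending): 48, 48, 55, 62, 64, 79, 84, 97
The 2 values of 48 occupy positions 1–2 → each gets rank 2.
Sample 2 values → pooled ranks: 84→7, 48→2, 48→2, 55→3, 79→6
Rank sum = 7 + 2 + 2 + 3 + 6 = 20

20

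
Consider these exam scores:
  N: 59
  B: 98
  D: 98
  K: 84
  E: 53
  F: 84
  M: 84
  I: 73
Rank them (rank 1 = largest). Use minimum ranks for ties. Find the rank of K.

Sorted (descending): 98, 98, 84, 84, 84, 73, 59, 53
The 2 values of 98 occupy positions 1–2 → each gets rank 1.
The 3 values of 84 occupy positions 3–5 → each gets rank 3.
K has value 84 → rank 3.

3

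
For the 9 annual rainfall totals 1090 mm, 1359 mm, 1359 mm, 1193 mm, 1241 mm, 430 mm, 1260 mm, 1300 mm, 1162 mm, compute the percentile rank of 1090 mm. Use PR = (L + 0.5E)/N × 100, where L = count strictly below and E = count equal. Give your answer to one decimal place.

16.7

N = 9.
Strictly below 1090: 1. Equal to 1090: 1.
PR = (1 + 0.5·1)/9 × 100 = 16.7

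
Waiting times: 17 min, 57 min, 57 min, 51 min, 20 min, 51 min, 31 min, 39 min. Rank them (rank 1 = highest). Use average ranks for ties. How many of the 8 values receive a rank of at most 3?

2

Sorted (descending): 57, 57, 51, 51, 39, 31, 20, 17
The 2 values of 57 occupy positions 1–2 → average rank (1+2)/2 = 1.5.
The 2 values of 51 occupy positions 3–4 → average rank (3+4)/2 = 3.5.
Ranks ≤ 3: {1.5, 1.5} → 2 values.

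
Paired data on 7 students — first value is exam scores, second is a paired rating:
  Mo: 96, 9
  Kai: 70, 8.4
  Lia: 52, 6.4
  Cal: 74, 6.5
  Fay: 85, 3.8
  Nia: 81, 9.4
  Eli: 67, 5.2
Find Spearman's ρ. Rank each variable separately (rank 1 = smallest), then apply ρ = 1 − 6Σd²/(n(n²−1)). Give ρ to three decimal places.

0.321

Ranks of variable 1: 7, 3, 1, 4, 6, 5, 2
Ranks of variable 2: 6, 5, 3, 4, 1, 7, 2
d = r₁ − r₂: 1, -2, -2, 0, 5, -2, 0
d²: 1, 4, 4, 0, 25, 4, 0; Σd² = 38
ρ = 1 − 6·38/(7·48) = 1 − 228/336 = 0.321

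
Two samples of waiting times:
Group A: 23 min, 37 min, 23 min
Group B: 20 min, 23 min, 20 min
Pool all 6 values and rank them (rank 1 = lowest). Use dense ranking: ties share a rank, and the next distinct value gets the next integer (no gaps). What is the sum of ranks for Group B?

Sorted (ascending): 20, 20, 23, 23, 23, 37
The 2 values of 20 share dense rank 1.
The 3 values of 23 share dense rank 2.
Remaining distinct values take the next consecutive integers.
Group B values → pooled ranks: 20→1, 23→2, 20→1
Rank sum = 1 + 2 + 1 = 4

4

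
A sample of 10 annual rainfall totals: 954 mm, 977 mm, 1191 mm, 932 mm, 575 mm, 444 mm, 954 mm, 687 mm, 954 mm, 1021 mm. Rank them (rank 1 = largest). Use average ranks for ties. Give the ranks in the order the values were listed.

Sorted (descending): 1191, 1021, 977, 954, 954, 954, 932, 687, 575, 444
The 3 values of 954 occupy positions 4–6 → average rank 5.

5, 3, 1, 7, 9, 10, 5, 8, 5, 2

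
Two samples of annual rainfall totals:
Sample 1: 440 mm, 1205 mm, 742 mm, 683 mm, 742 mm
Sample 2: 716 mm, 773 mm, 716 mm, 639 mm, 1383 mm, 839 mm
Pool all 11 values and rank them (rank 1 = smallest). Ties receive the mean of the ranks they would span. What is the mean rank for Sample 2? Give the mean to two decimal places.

Sorted (ascending): 440, 639, 683, 716, 716, 742, 742, 773, 839, 1205, 1383
The 2 values of 716 occupy positions 4–5 → average rank (4+5)/2 = 4.5.
The 2 values of 742 occupy positions 6–7 → average rank (6+7)/2 = 6.5.
Sample 2 values → pooled ranks: 716→4.5, 773→8, 716→4.5, 639→2, 1383→11, 839→9
Mean rank = (4.5 + 8 + 4.5 + 2 + 11 + 9) / 6 = 6.50

6.50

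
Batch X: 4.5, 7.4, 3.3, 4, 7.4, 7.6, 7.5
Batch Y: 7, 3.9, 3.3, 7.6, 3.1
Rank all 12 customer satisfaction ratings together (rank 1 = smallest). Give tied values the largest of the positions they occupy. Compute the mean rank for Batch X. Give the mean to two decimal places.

7.71

Sorted (ascending): 3.1, 3.3, 3.3, 3.9, 4, 4.5, 7, 7.4, 7.4, 7.5, 7.6, 7.6
The 2 values of 3.3 occupy positions 2–3 → each gets rank 3.
The 2 values of 7.4 occupy positions 8–9 → each gets rank 9.
The 2 values of 7.6 occupy positions 11–12 → each gets rank 12.
Batch X values → pooled ranks: 4.5→6, 7.4→9, 3.3→3, 4→5, 7.4→9, 7.6→12, 7.5→10
Mean rank = (6 + 9 + 3 + 5 + 9 + 12 + 10) / 7 = 7.71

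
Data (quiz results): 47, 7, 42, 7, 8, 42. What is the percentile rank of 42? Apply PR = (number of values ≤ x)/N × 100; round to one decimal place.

N = 6.
Strictly below 42: 3. Equal to 42: 2.
PR = 5/6 × 100 = 83.3

83.3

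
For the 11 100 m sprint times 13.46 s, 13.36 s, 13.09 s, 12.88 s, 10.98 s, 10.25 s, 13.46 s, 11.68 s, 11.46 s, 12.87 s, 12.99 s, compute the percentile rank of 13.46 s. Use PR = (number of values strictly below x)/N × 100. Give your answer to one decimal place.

81.8

N = 11.
Strictly below 13.46: 9. Equal to 13.46: 2.
PR = 9/11 × 100 = 81.8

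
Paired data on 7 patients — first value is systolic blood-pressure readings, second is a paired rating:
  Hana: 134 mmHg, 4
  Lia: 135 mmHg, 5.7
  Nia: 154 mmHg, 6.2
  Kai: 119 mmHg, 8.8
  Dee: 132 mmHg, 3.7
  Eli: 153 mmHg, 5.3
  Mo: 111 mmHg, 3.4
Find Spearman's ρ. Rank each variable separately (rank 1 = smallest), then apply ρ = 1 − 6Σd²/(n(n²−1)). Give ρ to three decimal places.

Ranks of variable 1: 4, 5, 7, 2, 3, 6, 1
Ranks of variable 2: 3, 5, 6, 7, 2, 4, 1
d = r₁ − r₂: 1, 0, 1, -5, 1, 2, 0
d²: 1, 0, 1, 25, 1, 4, 0; Σd² = 32
ρ = 1 − 6·32/(7·48) = 1 − 192/336 = 0.429

0.429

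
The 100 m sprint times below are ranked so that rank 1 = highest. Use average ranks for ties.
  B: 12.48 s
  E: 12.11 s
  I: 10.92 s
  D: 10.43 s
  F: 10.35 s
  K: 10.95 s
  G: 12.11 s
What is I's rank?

5

Sorted (descending): 12.48, 12.11, 12.11, 10.95, 10.92, 10.43, 10.35
The 2 values of 12.11 occupy positions 2–3 → average rank (2+3)/2 = 2.5.
I has value 10.92 s → rank 5.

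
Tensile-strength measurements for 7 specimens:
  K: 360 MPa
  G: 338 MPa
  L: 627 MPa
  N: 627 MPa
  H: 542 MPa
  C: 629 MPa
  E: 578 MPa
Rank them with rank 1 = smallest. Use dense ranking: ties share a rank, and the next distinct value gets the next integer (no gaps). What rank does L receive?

Sorted (ascending): 338, 360, 542, 578, 627, 627, 629
The 2 values of 627 share dense rank 5.
Remaining distinct values take the next consecutive integers.
L has value 627 MPa → rank 5.

5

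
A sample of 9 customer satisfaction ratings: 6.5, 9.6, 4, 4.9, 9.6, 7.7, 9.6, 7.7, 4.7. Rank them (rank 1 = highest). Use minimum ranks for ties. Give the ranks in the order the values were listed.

Sorted (descending): 9.6, 9.6, 9.6, 7.7, 7.7, 6.5, 4.9, 4.7, 4
The 3 values of 9.6 occupy positions 1–3 → each gets rank 1.
The 2 values of 7.7 occupy positions 4–5 → each gets rank 4.

6, 1, 9, 7, 1, 4, 1, 4, 8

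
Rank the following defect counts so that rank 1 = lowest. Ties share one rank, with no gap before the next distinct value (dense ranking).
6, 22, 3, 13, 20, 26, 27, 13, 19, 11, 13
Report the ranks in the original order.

Sorted (ascending): 3, 6, 11, 13, 13, 13, 19, 20, 22, 26, 27
The 3 values of 13 share dense rank 4.
Remaining distinct values take the next consecutive integers.

2, 7, 1, 4, 6, 8, 9, 4, 5, 3, 4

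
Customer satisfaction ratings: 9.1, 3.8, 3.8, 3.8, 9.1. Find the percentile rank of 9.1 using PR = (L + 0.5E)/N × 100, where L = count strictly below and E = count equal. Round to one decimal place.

N = 5.
Strictly below 9.1: 3. Equal to 9.1: 2.
PR = (3 + 0.5·2)/5 × 100 = 80.0

80.0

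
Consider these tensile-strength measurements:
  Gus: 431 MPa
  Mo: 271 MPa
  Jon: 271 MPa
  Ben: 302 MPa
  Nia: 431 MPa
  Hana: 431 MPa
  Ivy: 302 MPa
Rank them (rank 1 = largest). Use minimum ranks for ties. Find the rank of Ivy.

Sorted (descending): 431, 431, 431, 302, 302, 271, 271
The 3 values of 431 occupy positions 1–3 → each gets rank 1.
The 2 values of 302 occupy positions 4–5 → each gets rank 4.
The 2 values of 271 occupy positions 6–7 → each gets rank 6.
Ivy has value 302 MPa → rank 4.

4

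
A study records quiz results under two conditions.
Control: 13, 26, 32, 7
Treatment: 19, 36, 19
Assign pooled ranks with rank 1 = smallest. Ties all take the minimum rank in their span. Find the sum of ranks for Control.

14

Sorted (ascending): 7, 13, 19, 19, 26, 32, 36
The 2 values of 19 occupy positions 3–4 → each gets rank 3.
Control values → pooled ranks: 13→2, 26→5, 32→6, 7→1
Rank sum = 2 + 5 + 6 + 1 = 14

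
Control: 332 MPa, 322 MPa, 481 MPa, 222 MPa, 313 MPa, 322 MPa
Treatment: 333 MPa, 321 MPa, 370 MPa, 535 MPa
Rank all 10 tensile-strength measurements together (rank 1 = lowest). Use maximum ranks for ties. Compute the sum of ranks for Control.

28

Sorted (ascending): 222, 313, 321, 322, 322, 332, 333, 370, 481, 535
The 2 values of 322 occupy positions 4–5 → each gets rank 5.
Control values → pooled ranks: 332→6, 322→5, 481→9, 222→1, 313→2, 322→5
Rank sum = 6 + 5 + 9 + 1 + 2 + 5 = 28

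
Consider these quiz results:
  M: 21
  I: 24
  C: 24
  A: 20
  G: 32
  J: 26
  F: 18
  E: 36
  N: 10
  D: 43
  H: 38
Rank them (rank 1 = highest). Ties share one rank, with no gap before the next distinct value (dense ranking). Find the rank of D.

Sorted (descending): 43, 38, 36, 32, 26, 24, 24, 21, 20, 18, 10
The 2 values of 24 share dense rank 6.
Remaining distinct values take the next consecutive integers.
D has value 43 → rank 1.

1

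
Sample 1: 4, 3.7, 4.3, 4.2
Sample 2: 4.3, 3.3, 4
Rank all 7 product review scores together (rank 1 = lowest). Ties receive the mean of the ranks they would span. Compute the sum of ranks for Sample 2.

Sorted (ascending): 3.3, 3.7, 4, 4, 4.2, 4.3, 4.3
The 2 values of 4 occupy positions 3–4 → average rank (3+4)/2 = 3.5.
The 2 values of 4.3 occupy positions 6–7 → average rank (6+7)/2 = 6.5.
Sample 2 values → pooled ranks: 4.3→6.5, 3.3→1, 4→3.5
Rank sum = 6.5 + 1 + 3.5 = 11

11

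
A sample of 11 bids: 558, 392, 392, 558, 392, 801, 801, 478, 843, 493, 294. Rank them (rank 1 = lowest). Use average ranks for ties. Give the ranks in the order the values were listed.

7.5, 3, 3, 7.5, 3, 9.5, 9.5, 5, 11, 6, 1

Sorted (ascending): 294, 392, 392, 392, 478, 493, 558, 558, 801, 801, 843
The 3 values of 392 occupy positions 2–4 → average rank 3.
The 2 values of 558 occupy positions 7–8 → average rank (7+8)/2 = 7.5.
The 2 values of 801 occupy positions 9–10 → average rank (9+10)/2 = 9.5.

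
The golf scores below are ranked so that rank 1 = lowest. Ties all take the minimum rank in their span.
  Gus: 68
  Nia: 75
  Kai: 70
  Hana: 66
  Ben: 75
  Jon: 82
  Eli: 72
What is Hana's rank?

Sorted (ascending): 66, 68, 70, 72, 75, 75, 82
The 2 values of 75 occupy positions 5–6 → each gets rank 5.
Hana has value 66 → rank 1.

1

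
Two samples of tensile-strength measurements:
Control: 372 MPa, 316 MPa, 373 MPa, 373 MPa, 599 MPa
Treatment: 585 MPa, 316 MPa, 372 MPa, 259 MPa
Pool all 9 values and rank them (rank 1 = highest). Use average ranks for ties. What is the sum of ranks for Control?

Sorted (descending): 599, 585, 373, 373, 372, 372, 316, 316, 259
The 2 values of 373 occupy positions 3–4 → average rank (3+4)/2 = 3.5.
The 2 values of 372 occupy positions 5–6 → average rank (5+6)/2 = 5.5.
The 2 values of 316 occupy positions 7–8 → average rank (7+8)/2 = 7.5.
Control values → pooled ranks: 372→5.5, 316→7.5, 373→3.5, 373→3.5, 599→1
Rank sum = 5.5 + 7.5 + 3.5 + 3.5 + 1 = 21

21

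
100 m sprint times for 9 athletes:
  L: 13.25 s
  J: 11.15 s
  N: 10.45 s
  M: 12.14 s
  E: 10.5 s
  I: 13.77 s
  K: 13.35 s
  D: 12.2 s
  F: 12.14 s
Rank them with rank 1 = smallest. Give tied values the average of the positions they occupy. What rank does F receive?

4.5

Sorted (ascending): 10.45, 10.5, 11.15, 12.14, 12.14, 12.2, 13.25, 13.35, 13.77
The 2 values of 12.14 occupy positions 4–5 → average rank (4+5)/2 = 4.5.
F has value 12.14 s → rank 4.5.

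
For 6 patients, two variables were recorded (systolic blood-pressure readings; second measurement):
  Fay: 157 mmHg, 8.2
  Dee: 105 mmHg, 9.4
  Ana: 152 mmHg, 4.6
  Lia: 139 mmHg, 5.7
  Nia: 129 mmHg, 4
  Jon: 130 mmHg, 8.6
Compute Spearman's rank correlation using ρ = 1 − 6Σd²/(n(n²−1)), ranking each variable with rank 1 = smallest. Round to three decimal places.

Ranks of variable 1: 6, 1, 5, 4, 2, 3
Ranks of variable 2: 4, 6, 2, 3, 1, 5
d = r₁ − r₂: 2, -5, 3, 1, 1, -2
d²: 4, 25, 9, 1, 1, 4; Σd² = 44
ρ = 1 − 6·44/(6·35) = 1 − 264/210 = -0.257

-0.257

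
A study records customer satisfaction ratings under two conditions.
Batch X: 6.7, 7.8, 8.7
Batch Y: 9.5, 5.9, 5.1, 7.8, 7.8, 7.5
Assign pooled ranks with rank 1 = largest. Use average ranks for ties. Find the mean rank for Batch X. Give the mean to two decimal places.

Sorted (descending): 9.5, 8.7, 7.8, 7.8, 7.8, 7.5, 6.7, 5.9, 5.1
The 3 values of 7.8 occupy positions 3–5 → average rank 4.
Batch X values → pooled ranks: 6.7→7, 7.8→4, 8.7→2
Mean rank = (7 + 4 + 2) / 3 = 4.33

4.33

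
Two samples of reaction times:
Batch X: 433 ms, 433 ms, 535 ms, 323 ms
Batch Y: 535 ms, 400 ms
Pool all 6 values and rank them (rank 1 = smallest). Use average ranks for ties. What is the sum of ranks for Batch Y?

7.5

Sorted (ascending): 323, 400, 433, 433, 535, 535
The 2 values of 433 occupy positions 3–4 → average rank (3+4)/2 = 3.5.
The 2 values of 535 occupy positions 5–6 → average rank (5+6)/2 = 5.5.
Batch Y values → pooled ranks: 535→5.5, 400→2
Rank sum = 5.5 + 2 = 7.5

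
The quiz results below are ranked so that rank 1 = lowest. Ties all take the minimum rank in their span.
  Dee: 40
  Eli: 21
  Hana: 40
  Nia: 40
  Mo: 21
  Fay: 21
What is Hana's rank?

4

Sorted (ascending): 21, 21, 21, 40, 40, 40
The 3 values of 21 occupy positions 1–3 → each gets rank 1.
The 3 values of 40 occupy positions 4–6 → each gets rank 4.
Hana has value 40 → rank 4.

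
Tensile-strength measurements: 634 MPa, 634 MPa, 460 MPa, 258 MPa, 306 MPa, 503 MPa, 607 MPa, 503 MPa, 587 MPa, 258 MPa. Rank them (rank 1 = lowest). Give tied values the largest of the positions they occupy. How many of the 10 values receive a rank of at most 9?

8

Sorted (ascending): 258, 258, 306, 460, 503, 503, 587, 607, 634, 634
The 2 values of 258 occupy positions 1–2 → each gets rank 2.
The 2 values of 503 occupy positions 5–6 → each gets rank 6.
The 2 values of 634 occupy positions 9–10 → each gets rank 10.
Ranks ≤ 9: {2, 2, 3, 4, 6, 6, 7, 8} → 8 values.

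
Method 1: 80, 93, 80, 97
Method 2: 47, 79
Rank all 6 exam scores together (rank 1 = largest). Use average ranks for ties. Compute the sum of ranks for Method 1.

Sorted (descending): 97, 93, 80, 80, 79, 47
The 2 values of 80 occupy positions 3–4 → average rank (3+4)/2 = 3.5.
Method 1 values → pooled ranks: 80→3.5, 93→2, 80→3.5, 97→1
Rank sum = 3.5 + 2 + 3.5 + 1 = 10

10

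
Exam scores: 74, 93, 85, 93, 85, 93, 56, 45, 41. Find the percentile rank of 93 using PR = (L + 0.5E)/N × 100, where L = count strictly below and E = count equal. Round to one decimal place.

N = 9.
Strictly below 93: 6. Equal to 93: 3.
PR = (6 + 0.5·3)/9 × 100 = 83.3

83.3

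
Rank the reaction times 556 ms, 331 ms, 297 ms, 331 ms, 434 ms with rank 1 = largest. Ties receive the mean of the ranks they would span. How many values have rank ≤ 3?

2

Sorted (descending): 556, 434, 331, 331, 297
The 2 values of 331 occupy positions 3–4 → average rank (3+4)/2 = 3.5.
Ranks ≤ 3: {1, 2} → 2 values.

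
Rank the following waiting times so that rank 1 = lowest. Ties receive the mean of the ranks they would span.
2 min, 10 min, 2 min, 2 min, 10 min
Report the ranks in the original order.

2, 4.5, 2, 2, 4.5

Sorted (ascending): 2, 2, 2, 10, 10
The 3 values of 2 occupy positions 1–3 → average rank 2.
The 2 values of 10 occupy positions 4–5 → average rank (4+5)/2 = 4.5.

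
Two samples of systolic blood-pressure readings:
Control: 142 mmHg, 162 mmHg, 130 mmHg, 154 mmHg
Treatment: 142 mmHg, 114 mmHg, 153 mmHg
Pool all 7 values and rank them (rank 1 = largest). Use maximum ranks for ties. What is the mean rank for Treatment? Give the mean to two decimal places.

5.00

Sorted (descending): 162, 154, 153, 142, 142, 130, 114
The 2 values of 142 occupy positions 4–5 → each gets rank 5.
Treatment values → pooled ranks: 142→5, 114→7, 153→3
Mean rank = (5 + 7 + 3) / 3 = 5.00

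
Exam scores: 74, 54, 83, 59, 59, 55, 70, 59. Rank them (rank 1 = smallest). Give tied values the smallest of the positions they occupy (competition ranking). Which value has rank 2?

55

Sorted (ascending): 54, 55, 59, 59, 59, 70, 74, 83
The 3 values of 59 occupy positions 3–5 → each gets rank 3.
Rank 2 → value 55.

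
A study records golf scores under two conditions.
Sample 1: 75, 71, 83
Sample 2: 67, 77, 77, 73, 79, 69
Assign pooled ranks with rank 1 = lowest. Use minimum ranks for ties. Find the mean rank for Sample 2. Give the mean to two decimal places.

Sorted (ascending): 67, 69, 71, 73, 75, 77, 77, 79, 83
The 2 values of 77 occupy positions 6–7 → each gets rank 6.
Sample 2 values → pooled ranks: 67→1, 77→6, 77→6, 73→4, 79→8, 69→2
Mean rank = (1 + 6 + 6 + 4 + 8 + 2) / 6 = 4.50

4.50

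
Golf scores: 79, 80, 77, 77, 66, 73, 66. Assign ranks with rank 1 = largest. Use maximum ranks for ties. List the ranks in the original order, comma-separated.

2, 1, 4, 4, 7, 5, 7

Sorted (descending): 80, 79, 77, 77, 73, 66, 66
The 2 values of 77 occupy positions 3–4 → each gets rank 4.
The 2 values of 66 occupy positions 6–7 → each gets rank 7.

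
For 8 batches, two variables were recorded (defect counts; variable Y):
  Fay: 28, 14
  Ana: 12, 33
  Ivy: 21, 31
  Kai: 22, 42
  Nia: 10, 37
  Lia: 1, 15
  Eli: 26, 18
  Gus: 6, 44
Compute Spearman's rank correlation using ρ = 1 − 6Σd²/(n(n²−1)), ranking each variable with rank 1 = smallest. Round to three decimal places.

-0.357

Ranks of variable 1: 8, 4, 5, 6, 3, 1, 7, 2
Ranks of variable 2: 1, 5, 4, 7, 6, 2, 3, 8
d = r₁ − r₂: 7, -1, 1, -1, -3, -1, 4, -6
d²: 49, 1, 1, 1, 9, 1, 16, 36; Σd² = 114
ρ = 1 − 6·114/(8·63) = 1 − 684/504 = -0.357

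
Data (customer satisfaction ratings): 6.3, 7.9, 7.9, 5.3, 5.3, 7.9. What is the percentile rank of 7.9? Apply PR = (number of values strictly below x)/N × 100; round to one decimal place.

50.0

N = 6.
Strictly below 7.9: 3. Equal to 7.9: 3.
PR = 3/6 × 100 = 50.0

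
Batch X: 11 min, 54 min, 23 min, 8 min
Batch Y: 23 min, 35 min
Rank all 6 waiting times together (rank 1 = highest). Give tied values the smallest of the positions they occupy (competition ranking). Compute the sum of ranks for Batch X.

Sorted (descending): 54, 35, 23, 23, 11, 8
The 2 values of 23 occupy positions 3–4 → each gets rank 3.
Batch X values → pooled ranks: 11→5, 54→1, 23→3, 8→6
Rank sum = 5 + 1 + 3 + 6 = 15

15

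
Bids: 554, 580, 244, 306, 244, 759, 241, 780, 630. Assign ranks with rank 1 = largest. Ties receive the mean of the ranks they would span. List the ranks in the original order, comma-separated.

Sorted (descending): 780, 759, 630, 580, 554, 306, 244, 244, 241
The 2 values of 244 occupy positions 7–8 → average rank (7+8)/2 = 7.5.

5, 4, 7.5, 6, 7.5, 2, 9, 1, 3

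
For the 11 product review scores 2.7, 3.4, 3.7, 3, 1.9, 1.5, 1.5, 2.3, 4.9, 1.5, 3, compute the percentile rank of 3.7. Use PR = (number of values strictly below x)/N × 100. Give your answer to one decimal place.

N = 11.
Strictly below 3.7: 9. Equal to 3.7: 1.
PR = 9/11 × 100 = 81.8

81.8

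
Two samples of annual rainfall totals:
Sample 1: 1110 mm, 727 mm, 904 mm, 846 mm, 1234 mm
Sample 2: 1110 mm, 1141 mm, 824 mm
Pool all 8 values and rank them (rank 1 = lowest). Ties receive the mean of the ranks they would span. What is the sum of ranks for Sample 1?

Sorted (ascending): 727, 824, 846, 904, 1110, 1110, 1141, 1234
The 2 values of 1110 occupy positions 5–6 → average rank (5+6)/2 = 5.5.
Sample 1 values → pooled ranks: 1110→5.5, 727→1, 904→4, 846→3, 1234→8
Rank sum = 5.5 + 1 + 4 + 3 + 8 = 21.5

21.5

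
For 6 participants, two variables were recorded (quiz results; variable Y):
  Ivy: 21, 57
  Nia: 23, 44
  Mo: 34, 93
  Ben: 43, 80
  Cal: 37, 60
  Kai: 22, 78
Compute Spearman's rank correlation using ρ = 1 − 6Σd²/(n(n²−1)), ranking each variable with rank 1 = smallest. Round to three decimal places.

0.486

Ranks of variable 1: 1, 3, 4, 6, 5, 2
Ranks of variable 2: 2, 1, 6, 5, 3, 4
d = r₁ − r₂: -1, 2, -2, 1, 2, -2
d²: 1, 4, 4, 1, 4, 4; Σd² = 18
ρ = 1 − 6·18/(6·35) = 1 − 108/210 = 0.486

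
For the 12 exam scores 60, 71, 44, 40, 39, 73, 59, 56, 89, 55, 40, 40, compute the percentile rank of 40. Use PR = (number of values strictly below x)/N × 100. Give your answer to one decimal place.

8.3

N = 12.
Strictly below 40: 1. Equal to 40: 3.
PR = 1/12 × 100 = 8.3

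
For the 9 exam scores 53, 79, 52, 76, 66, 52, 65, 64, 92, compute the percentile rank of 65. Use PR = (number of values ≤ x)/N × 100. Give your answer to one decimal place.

N = 9.
Strictly below 65: 4. Equal to 65: 1.
PR = 5/9 × 100 = 55.6

55.6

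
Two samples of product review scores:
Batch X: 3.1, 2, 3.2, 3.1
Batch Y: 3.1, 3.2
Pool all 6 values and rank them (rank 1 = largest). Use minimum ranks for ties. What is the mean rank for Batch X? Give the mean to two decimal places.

3.25

Sorted (descending): 3.2, 3.2, 3.1, 3.1, 3.1, 2
The 2 values of 3.2 occupy positions 1–2 → each gets rank 1.
The 3 values of 3.1 occupy positions 3–5 → each gets rank 3.
Batch X values → pooled ranks: 3.1→3, 2→6, 3.2→1, 3.1→3
Mean rank = (3 + 6 + 1 + 3) / 4 = 3.25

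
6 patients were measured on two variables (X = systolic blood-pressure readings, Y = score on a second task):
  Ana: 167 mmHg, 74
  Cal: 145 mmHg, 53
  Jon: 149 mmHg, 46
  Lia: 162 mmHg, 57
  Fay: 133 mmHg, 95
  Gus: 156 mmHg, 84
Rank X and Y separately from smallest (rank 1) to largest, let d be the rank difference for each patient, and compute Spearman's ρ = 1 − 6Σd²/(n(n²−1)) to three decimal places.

-0.086

Ranks of variable 1: 6, 2, 3, 5, 1, 4
Ranks of variable 2: 4, 2, 1, 3, 6, 5
d = r₁ − r₂: 2, 0, 2, 2, -5, -1
d²: 4, 0, 4, 4, 25, 1; Σd² = 38
ρ = 1 − 6·38/(6·35) = 1 − 228/210 = -0.086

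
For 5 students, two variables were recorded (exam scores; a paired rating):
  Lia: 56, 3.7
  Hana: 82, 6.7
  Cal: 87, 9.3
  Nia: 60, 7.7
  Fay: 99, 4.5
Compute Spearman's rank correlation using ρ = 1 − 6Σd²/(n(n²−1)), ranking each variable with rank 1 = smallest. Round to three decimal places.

Ranks of variable 1: 1, 3, 4, 2, 5
Ranks of variable 2: 1, 3, 5, 4, 2
d = r₁ − r₂: 0, 0, -1, -2, 3
d²: 0, 0, 1, 4, 9; Σd² = 14
ρ = 1 − 6·14/(5·24) = 1 − 84/120 = 0.300

0.300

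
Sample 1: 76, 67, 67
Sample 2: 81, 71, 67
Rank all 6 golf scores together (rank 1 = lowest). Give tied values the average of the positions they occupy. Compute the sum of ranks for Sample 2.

Sorted (ascending): 67, 67, 67, 71, 76, 81
The 3 values of 67 occupy positions 1–3 → average rank 2.
Sample 2 values → pooled ranks: 81→6, 71→4, 67→2
Rank sum = 6 + 4 + 2 = 12

12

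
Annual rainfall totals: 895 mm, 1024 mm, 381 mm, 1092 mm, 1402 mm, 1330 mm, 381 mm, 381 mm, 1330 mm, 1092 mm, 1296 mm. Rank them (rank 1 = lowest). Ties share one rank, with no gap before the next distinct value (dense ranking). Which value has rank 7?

1402

Sorted (ascending): 381, 381, 381, 895, 1024, 1092, 1092, 1296, 1330, 1330, 1402
The 3 values of 381 share dense rank 1.
The 2 values of 1092 share dense rank 4.
The 2 values of 1330 share dense rank 6.
Remaining distinct values take the next consecutive integers.
Rank 7 → value 1402.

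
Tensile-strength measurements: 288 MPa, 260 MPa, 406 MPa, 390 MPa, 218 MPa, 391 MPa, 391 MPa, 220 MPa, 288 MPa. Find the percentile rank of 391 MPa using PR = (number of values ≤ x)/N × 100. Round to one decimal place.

88.9

N = 9.
Strictly below 391: 6. Equal to 391: 2.
PR = 8/9 × 100 = 88.9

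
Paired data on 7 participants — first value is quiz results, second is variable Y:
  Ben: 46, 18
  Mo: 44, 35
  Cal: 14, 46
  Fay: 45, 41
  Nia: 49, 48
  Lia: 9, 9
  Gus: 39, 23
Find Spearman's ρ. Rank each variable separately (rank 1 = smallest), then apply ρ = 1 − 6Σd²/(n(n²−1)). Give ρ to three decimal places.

0.429

Ranks of variable 1: 6, 4, 2, 5, 7, 1, 3
Ranks of variable 2: 2, 4, 6, 5, 7, 1, 3
d = r₁ − r₂: 4, 0, -4, 0, 0, 0, 0
d²: 16, 0, 16, 0, 0, 0, 0; Σd² = 32
ρ = 1 − 6·32/(7·48) = 1 − 192/336 = 0.429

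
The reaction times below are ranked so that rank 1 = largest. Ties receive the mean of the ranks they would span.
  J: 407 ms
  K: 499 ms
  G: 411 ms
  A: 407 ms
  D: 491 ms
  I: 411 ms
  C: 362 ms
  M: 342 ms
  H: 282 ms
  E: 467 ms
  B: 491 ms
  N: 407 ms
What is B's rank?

Sorted (descending): 499, 491, 491, 467, 411, 411, 407, 407, 407, 362, 342, 282
The 2 values of 491 occupy positions 2–3 → average rank (2+3)/2 = 2.5.
The 2 values of 411 occupy positions 5–6 → average rank (5+6)/2 = 5.5.
The 3 values of 407 occupy positions 7–9 → average rank 8.
B has value 491 ms → rank 2.5.

2.5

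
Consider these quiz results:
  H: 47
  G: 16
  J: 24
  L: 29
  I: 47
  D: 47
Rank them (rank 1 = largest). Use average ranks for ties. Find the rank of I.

2

Sorted (descending): 47, 47, 47, 29, 24, 16
The 3 values of 47 occupy positions 1–3 → average rank 2.
I has value 47 → rank 2.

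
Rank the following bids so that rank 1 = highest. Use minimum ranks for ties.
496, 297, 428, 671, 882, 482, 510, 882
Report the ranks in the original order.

Sorted (descending): 882, 882, 671, 510, 496, 482, 428, 297
The 2 values of 882 occupy positions 1–2 → each gets rank 1.

5, 8, 7, 3, 1, 6, 4, 1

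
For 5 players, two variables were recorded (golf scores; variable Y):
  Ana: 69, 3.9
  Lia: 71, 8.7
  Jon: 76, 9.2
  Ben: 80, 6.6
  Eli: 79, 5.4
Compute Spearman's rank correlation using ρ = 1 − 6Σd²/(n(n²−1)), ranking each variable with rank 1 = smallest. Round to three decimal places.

0.200

Ranks of variable 1: 1, 2, 3, 5, 4
Ranks of variable 2: 1, 4, 5, 3, 2
d = r₁ − r₂: 0, -2, -2, 2, 2
d²: 0, 4, 4, 4, 4; Σd² = 16
ρ = 1 − 6·16/(5·24) = 1 − 96/120 = 0.200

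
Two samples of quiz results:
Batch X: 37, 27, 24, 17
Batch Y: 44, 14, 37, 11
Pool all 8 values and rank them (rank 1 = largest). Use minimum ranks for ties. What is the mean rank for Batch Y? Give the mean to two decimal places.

4.50

Sorted (descending): 44, 37, 37, 27, 24, 17, 14, 11
The 2 values of 37 occupy positions 2–3 → each gets rank 2.
Batch Y values → pooled ranks: 44→1, 14→7, 37→2, 11→8
Mean rank = (1 + 7 + 2 + 8) / 4 = 4.50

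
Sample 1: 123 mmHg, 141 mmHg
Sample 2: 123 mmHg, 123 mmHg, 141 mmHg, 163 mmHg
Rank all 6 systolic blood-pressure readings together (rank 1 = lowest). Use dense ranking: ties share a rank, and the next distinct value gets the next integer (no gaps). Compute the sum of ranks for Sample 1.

Sorted (ascending): 123, 123, 123, 141, 141, 163
The 3 values of 123 share dense rank 1.
The 2 values of 141 share dense rank 2.
Remaining distinct values take the next consecutive integers.
Sample 1 values → pooled ranks: 123→1, 141→2
Rank sum = 1 + 2 = 3

3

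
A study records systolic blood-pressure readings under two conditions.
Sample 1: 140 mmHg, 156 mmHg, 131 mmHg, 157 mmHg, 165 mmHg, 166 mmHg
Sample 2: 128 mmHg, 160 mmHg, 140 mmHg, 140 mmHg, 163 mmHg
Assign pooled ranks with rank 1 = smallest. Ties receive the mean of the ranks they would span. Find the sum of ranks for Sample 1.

40

Sorted (ascending): 128, 131, 140, 140, 140, 156, 157, 160, 163, 165, 166
The 3 values of 140 occupy positions 3–5 → average rank 4.
Sample 1 values → pooled ranks: 140→4, 156→6, 131→2, 157→7, 165→10, 166→11
Rank sum = 4 + 6 + 2 + 7 + 10 + 11 = 40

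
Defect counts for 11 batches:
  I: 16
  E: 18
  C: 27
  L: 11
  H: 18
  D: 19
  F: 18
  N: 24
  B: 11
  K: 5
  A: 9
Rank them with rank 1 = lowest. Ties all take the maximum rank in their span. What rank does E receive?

Sorted (ascending): 5, 9, 11, 11, 16, 18, 18, 18, 19, 24, 27
The 2 values of 11 occupy positions 3–4 → each gets rank 4.
The 3 values of 18 occupy positions 6–8 → each gets rank 8.
E has value 18 → rank 8.

8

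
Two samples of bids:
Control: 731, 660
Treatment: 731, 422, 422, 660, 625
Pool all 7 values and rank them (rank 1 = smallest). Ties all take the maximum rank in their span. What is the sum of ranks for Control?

Sorted (ascending): 422, 422, 625, 660, 660, 731, 731
The 2 values of 422 occupy positions 1–2 → each gets rank 2.
The 2 values of 660 occupy positions 4–5 → each gets rank 5.
The 2 values of 731 occupy positions 6–7 → each gets rank 7.
Control values → pooled ranks: 731→7, 660→5
Rank sum = 7 + 5 = 12

12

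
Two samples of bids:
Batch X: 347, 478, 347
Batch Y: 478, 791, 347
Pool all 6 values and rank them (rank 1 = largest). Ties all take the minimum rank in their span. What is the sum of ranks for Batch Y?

Sorted (descending): 791, 478, 478, 347, 347, 347
The 2 values of 478 occupy positions 2–3 → each gets rank 2.
The 3 values of 347 occupy positions 4–6 → each gets rank 4.
Batch Y values → pooled ranks: 478→2, 791→1, 347→4
Rank sum = 2 + 1 + 4 = 7

7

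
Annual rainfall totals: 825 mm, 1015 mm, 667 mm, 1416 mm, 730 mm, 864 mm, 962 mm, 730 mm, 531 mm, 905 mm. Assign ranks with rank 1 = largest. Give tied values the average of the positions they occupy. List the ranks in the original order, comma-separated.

Sorted (descending): 1416, 1015, 962, 905, 864, 825, 730, 730, 667, 531
The 2 values of 730 occupy positions 7–8 → average rank (7+8)/2 = 7.5.

6, 2, 9, 1, 7.5, 5, 3, 7.5, 10, 4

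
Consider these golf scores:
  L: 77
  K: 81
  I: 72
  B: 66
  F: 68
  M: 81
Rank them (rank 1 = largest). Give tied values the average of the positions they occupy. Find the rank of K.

1.5

Sorted (descending): 81, 81, 77, 72, 68, 66
The 2 values of 81 occupy positions 1–2 → average rank (1+2)/2 = 1.5.
K has value 81 → rank 1.5.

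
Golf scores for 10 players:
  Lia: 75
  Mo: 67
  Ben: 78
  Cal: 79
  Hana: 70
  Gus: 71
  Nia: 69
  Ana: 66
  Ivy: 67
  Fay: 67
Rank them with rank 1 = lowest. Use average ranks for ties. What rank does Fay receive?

Sorted (ascending): 66, 67, 67, 67, 69, 70, 71, 75, 78, 79
The 3 values of 67 occupy positions 2–4 → average rank 3.
Fay has value 67 → rank 3.

3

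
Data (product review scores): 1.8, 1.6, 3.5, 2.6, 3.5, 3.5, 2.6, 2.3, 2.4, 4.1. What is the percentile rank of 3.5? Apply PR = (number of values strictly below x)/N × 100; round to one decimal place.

60.0

N = 10.
Strictly below 3.5: 6. Equal to 3.5: 3.
PR = 6/10 × 100 = 60.0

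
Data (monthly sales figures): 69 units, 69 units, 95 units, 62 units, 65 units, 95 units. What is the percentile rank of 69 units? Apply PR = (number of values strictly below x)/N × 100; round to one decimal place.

33.3

N = 6.
Strictly below 69: 2. Equal to 69: 2.
PR = 2/6 × 100 = 33.3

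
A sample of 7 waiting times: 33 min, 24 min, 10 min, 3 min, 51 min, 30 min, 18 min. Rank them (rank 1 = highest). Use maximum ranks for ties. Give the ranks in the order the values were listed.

Sorted (descending): 51, 33, 30, 24, 18, 10, 3
No ties — each value takes its position as its rank.

2, 4, 6, 7, 1, 3, 5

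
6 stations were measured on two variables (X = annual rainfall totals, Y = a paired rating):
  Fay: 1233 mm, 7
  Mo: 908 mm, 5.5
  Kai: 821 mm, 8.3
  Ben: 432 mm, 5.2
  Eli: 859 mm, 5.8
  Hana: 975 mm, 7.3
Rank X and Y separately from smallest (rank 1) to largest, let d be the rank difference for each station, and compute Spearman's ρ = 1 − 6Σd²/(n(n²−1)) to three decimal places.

0.314

Ranks of variable 1: 6, 4, 2, 1, 3, 5
Ranks of variable 2: 4, 2, 6, 1, 3, 5
d = r₁ − r₂: 2, 2, -4, 0, 0, 0
d²: 4, 4, 16, 0, 0, 0; Σd² = 24
ρ = 1 − 6·24/(6·35) = 1 − 144/210 = 0.314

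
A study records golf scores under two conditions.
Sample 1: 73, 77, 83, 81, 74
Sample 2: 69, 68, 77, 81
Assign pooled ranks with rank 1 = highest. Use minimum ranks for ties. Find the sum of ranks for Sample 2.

23

Sorted (descending): 83, 81, 81, 77, 77, 74, 73, 69, 68
The 2 values of 81 occupy positions 2–3 → each gets rank 2.
The 2 values of 77 occupy positions 4–5 → each gets rank 4.
Sample 2 values → pooled ranks: 69→8, 68→9, 77→4, 81→2
Rank sum = 8 + 9 + 4 + 2 = 23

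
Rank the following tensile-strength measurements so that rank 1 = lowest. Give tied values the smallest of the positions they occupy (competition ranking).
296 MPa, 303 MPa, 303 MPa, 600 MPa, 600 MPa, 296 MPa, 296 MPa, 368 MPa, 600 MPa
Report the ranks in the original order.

1, 4, 4, 7, 7, 1, 1, 6, 7

Sorted (ascending): 296, 296, 296, 303, 303, 368, 600, 600, 600
The 3 values of 296 occupy positions 1–3 → each gets rank 1.
The 2 values of 303 occupy positions 4–5 → each gets rank 4.
The 3 values of 600 occupy positions 7–9 → each gets rank 7.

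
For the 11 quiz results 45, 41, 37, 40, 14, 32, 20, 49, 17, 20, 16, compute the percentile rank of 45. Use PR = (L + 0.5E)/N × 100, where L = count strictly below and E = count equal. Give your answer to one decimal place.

86.4

N = 11.
Strictly below 45: 9. Equal to 45: 1.
PR = (9 + 0.5·1)/11 × 100 = 86.4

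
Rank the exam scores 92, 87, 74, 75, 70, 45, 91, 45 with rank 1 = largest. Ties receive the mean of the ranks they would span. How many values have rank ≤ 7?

6

Sorted (descending): 92, 91, 87, 75, 74, 70, 45, 45
The 2 values of 45 occupy positions 7–8 → average rank (7+8)/2 = 7.5.
Ranks ≤ 7: {1, 2, 3, 4, 5, 6} → 6 values.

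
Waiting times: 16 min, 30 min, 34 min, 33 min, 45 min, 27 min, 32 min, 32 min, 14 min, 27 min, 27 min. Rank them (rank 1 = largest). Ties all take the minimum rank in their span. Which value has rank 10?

Sorted (descending): 45, 34, 33, 32, 32, 30, 27, 27, 27, 16, 14
The 2 values of 32 occupy positions 4–5 → each gets rank 4.
The 3 values of 27 occupy positions 7–9 → each gets rank 7.
Rank 10 → value 16.

16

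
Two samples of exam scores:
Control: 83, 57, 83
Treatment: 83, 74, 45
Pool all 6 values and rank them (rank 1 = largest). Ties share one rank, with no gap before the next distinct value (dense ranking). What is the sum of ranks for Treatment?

Sorted (descending): 83, 83, 83, 74, 57, 45
The 3 values of 83 share dense rank 1.
Remaining distinct values take the next consecutive integers.
Treatment values → pooled ranks: 83→1, 74→2, 45→4
Rank sum = 1 + 2 + 4 = 7

7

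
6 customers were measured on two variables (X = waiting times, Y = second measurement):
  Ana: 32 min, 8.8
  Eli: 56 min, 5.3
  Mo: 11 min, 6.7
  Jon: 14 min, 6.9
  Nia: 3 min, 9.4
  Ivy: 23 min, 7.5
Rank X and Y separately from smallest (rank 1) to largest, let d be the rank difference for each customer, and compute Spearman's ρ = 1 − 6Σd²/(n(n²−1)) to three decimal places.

-0.429

Ranks of variable 1: 5, 6, 2, 3, 1, 4
Ranks of variable 2: 5, 1, 2, 3, 6, 4
d = r₁ − r₂: 0, 5, 0, 0, -5, 0
d²: 0, 25, 0, 0, 25, 0; Σd² = 50
ρ = 1 − 6·50/(6·35) = 1 − 300/210 = -0.429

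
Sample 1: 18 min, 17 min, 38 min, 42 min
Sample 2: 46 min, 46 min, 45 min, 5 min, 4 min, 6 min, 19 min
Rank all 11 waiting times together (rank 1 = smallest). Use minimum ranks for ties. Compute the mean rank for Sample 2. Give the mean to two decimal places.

Sorted (ascending): 4, 5, 6, 17, 18, 19, 38, 42, 45, 46, 46
The 2 values of 46 occupy positions 10–11 → each gets rank 10.
Sample 2 values → pooled ranks: 46→10, 46→10, 45→9, 5→2, 4→1, 6→3, 19→6
Mean rank = (10 + 10 + 9 + 2 + 1 + 3 + 6) / 7 = 5.86

5.86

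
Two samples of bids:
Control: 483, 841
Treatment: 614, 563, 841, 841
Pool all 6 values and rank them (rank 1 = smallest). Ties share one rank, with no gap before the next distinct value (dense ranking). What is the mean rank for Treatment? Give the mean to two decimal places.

Sorted (ascending): 483, 563, 614, 841, 841, 841
The 3 values of 841 share dense rank 4.
Remaining distinct values take the next consecutive integers.
Treatment values → pooled ranks: 614→3, 563→2, 841→4, 841→4
Mean rank = (3 + 2 + 4 + 4) / 4 = 3.25

3.25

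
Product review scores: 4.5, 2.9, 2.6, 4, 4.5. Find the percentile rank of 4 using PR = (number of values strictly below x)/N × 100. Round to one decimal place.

40.0

N = 5.
Strictly below 4: 2. Equal to 4: 1.
PR = 2/5 × 100 = 40.0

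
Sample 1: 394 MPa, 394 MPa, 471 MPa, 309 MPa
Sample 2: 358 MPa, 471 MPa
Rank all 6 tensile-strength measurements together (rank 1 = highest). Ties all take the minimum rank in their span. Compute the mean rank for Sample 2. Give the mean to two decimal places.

3.00

Sorted (descending): 471, 471, 394, 394, 358, 309
The 2 values of 471 occupy positions 1–2 → each gets rank 1.
The 2 values of 394 occupy positions 3–4 → each gets rank 3.
Sample 2 values → pooled ranks: 358→5, 471→1
Mean rank = (5 + 1) / 2 = 3.00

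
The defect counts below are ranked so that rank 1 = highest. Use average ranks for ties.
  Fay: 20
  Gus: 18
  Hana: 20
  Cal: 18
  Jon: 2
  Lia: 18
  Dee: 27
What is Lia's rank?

5

Sorted (descending): 27, 20, 20, 18, 18, 18, 2
The 2 values of 20 occupy positions 2–3 → average rank (2+3)/2 = 2.5.
The 3 values of 18 occupy positions 4–6 → average rank 5.
Lia has value 18 → rank 5.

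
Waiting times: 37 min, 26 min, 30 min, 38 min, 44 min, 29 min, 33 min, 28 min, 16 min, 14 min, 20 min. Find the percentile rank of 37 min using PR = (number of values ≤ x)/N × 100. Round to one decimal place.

N = 11.
Strictly below 37: 8. Equal to 37: 1.
PR = 9/11 × 100 = 81.8

81.8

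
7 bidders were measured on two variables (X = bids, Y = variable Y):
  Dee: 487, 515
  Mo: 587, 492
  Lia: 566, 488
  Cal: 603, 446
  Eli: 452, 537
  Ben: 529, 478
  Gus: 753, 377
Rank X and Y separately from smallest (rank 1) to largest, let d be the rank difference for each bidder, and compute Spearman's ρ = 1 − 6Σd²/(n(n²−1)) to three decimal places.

Ranks of variable 1: 2, 5, 4, 6, 1, 3, 7
Ranks of variable 2: 6, 5, 4, 2, 7, 3, 1
d = r₁ − r₂: -4, 0, 0, 4, -6, 0, 6
d²: 16, 0, 0, 16, 36, 0, 36; Σd² = 104
ρ = 1 − 6·104/(7·48) = 1 − 624/336 = -0.857

-0.857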